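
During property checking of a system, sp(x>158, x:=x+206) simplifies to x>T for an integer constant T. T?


Formula: sp(P, x:=E) = exists old_x. (x = E[old_x/x]) AND P[old_x/x] (old_x is the value of x before the assignment; eliminate old_x by solving x = E[old_x/x] for old_x)
Step 1: Precondition P: x>158, i.e. old_x > 158
Step 2: Assignment gives x = old_x + 206, so old_x = x - 206
Step 3: Substitute into P: x - 206 > 158
Step 4: Simplify: x > 158+206 = 364

364


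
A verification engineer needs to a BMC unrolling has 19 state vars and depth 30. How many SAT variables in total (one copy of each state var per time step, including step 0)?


BMC unrolls to depth k, creating one copy of each state var for steps 0..k.
Step count = 30 + 1 = 31 (steps 0 through 30)
Vars per step = 19
Total = 19 * 31 = 589

589


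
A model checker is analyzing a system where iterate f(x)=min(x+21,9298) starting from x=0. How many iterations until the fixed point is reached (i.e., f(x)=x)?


Step 1: x=0, cap=9298, increment=21
Step 2: x grows by 21 each step until capped at 9298; fixed point is x=9298
Step 3: iterations = ceil(9298/21) = 443

443


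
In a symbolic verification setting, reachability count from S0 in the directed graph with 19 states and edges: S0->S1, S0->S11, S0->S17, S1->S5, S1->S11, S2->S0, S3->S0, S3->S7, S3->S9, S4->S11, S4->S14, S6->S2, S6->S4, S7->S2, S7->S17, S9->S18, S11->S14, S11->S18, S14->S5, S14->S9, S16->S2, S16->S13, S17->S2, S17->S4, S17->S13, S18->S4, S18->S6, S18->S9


BFS from S0:
  layer 0: {S0}
  layer 1: {S1, S11, S17}
  layer 2: {S2, S4, S5, S13, S14, S18}
  layer 3: {S6, S9}
Reachable set: {S0, S1, S2, S4, S5, S6, S9, S11, S13, S14, S17, S18}
Count = 12

12


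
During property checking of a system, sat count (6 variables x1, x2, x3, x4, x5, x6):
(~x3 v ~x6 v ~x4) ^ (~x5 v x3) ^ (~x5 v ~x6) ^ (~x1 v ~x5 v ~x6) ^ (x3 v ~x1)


CNF with 5 clauses over 6 vars (64 assignments).
An assignment satisfies CNF iff every clause has >=1 true literal.
Check each row (bits = x1,x2,x3,x4,x5,x6; clause T/F shown):
  row 0 [000000]: clauses=TTTTT -> 1
  row 1 [000001]: clauses=TTTTT -> 1
  row 2 [000010]: clauses=TFTTT -> 0
  row 3 [000011]: clauses=TFFTT -> 0
  row 4 [000100]: clauses=TTTTT -> 1
  (every remaining row is evaluated the same way; all 64 results are listed next)
Full result column, 8 rows per line (x1,x2,x3 fixed per line; x4,x5,x6 runs 000..111 left to right):
  rows 0-7 [x1,x2,x3=000]: 11001100  (ones: 4)
  rows 8-15 [x1,x2,x3=001]: 11101010  (ones: 5)
  rows 16-23 [x1,x2,x3=010]: 11001100  (ones: 4)
  rows 24-31 [x1,x2,x3=011]: 11101010  (ones: 5)
  rows 32-39 [x1,x2,x3=100]: 00000000  (ones: 0)
  rows 40-47 [x1,x2,x3=101]: 11101010  (ones: 5)
  rows 48-55 [x1,x2,x3=110]: 00000000  (ones: 0)
  rows 56-63 [x1,x2,x3=111]: 11101010  (ones: 5)
Satisfying assignments = 4+5+4+5+0+5+0+5 = 28

28


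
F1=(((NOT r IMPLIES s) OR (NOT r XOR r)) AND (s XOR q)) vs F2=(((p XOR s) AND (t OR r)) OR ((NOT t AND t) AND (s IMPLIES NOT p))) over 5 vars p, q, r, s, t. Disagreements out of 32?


F1 = (((NOT r IMPLIES s) OR (NOT r XOR r)) AND (s XOR q))
F2 = (((p XOR s) AND (t OR r)) OR ((NOT t AND t) AND (s IMPLIES NOT p)))
Evaluate both on each of 32 rows (bits = p,q,r,s,t):
  row 0 [00000]: F1=0 F2=0 -> 0
  row 1 [00001]: F1=0 F2=0 -> 0
  row 2 [00010]: F1=1 F2=0 (differ) -> 1
  row 3 [00011]: F1=1 F2=1 -> 0
  row 4 [00100]: F1=0 F2=0 -> 0
  row 5 [00101]: F1=0 F2=0 -> 0
  row 6 [00110]: F1=1 F2=1 -> 0
  row 7 [00111]: F1=1 F2=1 -> 0
  row 8 [01000]: F1=1 F2=0 (differ) -> 1
  row 9 [01001]: F1=1 F2=0 (differ) -> 1
  row 10 [01010]: F1=0 F2=0 -> 0
  row 11 [01011]: F1=0 F2=1 (differ) -> 1
  row 12 [01100]: F1=1 F2=0 (differ) -> 1
  row 13 [01101]: F1=1 F2=0 (differ) -> 1
  row 14 [01110]: F1=0 F2=1 (differ) -> 1
  row 15 [01111]: F1=0 F2=1 (differ) -> 1
  row 16 [10000]: F1=0 F2=0 -> 0
  row 17 [10001]: F1=0 F2=1 (differ) -> 1
  row 18 [10010]: F1=1 F2=0 (differ) -> 1
  row 19 [10011]: F1=1 F2=0 (differ) -> 1
  row 20 [10100]: F1=0 F2=1 (differ) -> 1
  row 21 [10101]: F1=0 F2=1 (differ) -> 1
  row 22 [10110]: F1=1 F2=0 (differ) -> 1
  row 23 [10111]: F1=1 F2=0 (differ) -> 1
  row 24 [11000]: F1=1 F2=0 (differ) -> 1
  row 25 [11001]: F1=1 F2=1 -> 0
  row 26 [11010]: F1=0 F2=0 -> 0
  row 27 [11011]: F1=0 F2=0 -> 0
  row 28 [11100]: F1=1 F2=1 -> 0
  row 29 [11101]: F1=1 F2=1 -> 0
  row 30 [11110]: F1=0 F2=0 -> 0
  row 31 [11111]: F1=0 F2=0 -> 0
Full result column, 8 rows per line (p,q fixed per line; r,s,t runs 000..111 left to right):
  rows 0-7 [p,q=00]: 00100000  (ones: 1)
  rows 8-15 [p,q=01]: 11011111  (ones: 7)
  rows 16-23 [p,q=10]: 01111111  (ones: 7)
  rows 24-31 [p,q=11]: 10000000  (ones: 1)
Disagreements = 1+7+7+1 = 16

16


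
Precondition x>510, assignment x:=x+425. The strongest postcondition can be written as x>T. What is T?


Formula: sp(P, x:=E) = exists old_x. (x = E[old_x/x]) AND P[old_x/x] (old_x is the value of x before the assignment; eliminate old_x by solving x = E[old_x/x] for old_x)
Step 1: Precondition P: x>510, i.e. old_x > 510
Step 2: Assignment gives x = old_x + 425, so old_x = x - 425
Step 3: Substitute into P: x - 425 > 510
Step 4: Simplify: x > 510+425 = 935

935


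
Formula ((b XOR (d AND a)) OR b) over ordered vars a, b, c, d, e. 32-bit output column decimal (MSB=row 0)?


Formula: ((b XOR (d AND a)) OR b) over a, b, c, d, e (32 rows)
Evaluate each row (bits = a,b,c,d,e, MSB first):
  row 0 [00000]: ((0 XOR (0 AND 0)) OR 0) -> 0
  row 1 [00001]: ((0 XOR (0 AND 0)) OR 0) -> 0
  row 2 [00010]: ((0 XOR (1 AND 0)) OR 0) -> 0
  row 3 [00011]: ((0 XOR (1 AND 0)) OR 0) -> 0
  row 4 [00100]: ((0 XOR (0 AND 0)) OR 0) -> 0
  row 5 [00101]: ((0 XOR (0 AND 0)) OR 0) -> 0
  row 6 [00110]: ((0 XOR (1 AND 0)) OR 0) -> 0
  row 7 [00111]: ((0 XOR (1 AND 0)) OR 0) -> 0
  row 8 [01000]: ((1 XOR (0 AND 0)) OR 1) -> 1
  row 9 [01001]: ((1 XOR (0 AND 0)) OR 1) -> 1
  row 10 [01010]: ((1 XOR (1 AND 0)) OR 1) -> 1
  row 11 [01011]: ((1 XOR (1 AND 0)) OR 1) -> 1
  row 12 [01100]: ((1 XOR (0 AND 0)) OR 1) -> 1
  row 13 [01101]: ((1 XOR (0 AND 0)) OR 1) -> 1
  row 14 [01110]: ((1 XOR (1 AND 0)) OR 1) -> 1
  row 15 [01111]: ((1 XOR (1 AND 0)) OR 1) -> 1
  row 16 [10000]: ((0 XOR (0 AND 1)) OR 0) -> 0
  row 17 [10001]: ((0 XOR (0 AND 1)) OR 0) -> 0
  row 18 [10010]: ((0 XOR (1 AND 1)) OR 0) -> 1
  row 19 [10011]: ((0 XOR (1 AND 1)) OR 0) -> 1
  row 20 [10100]: ((0 XOR (0 AND 1)) OR 0) -> 0
  row 21 [10101]: ((0 XOR (0 AND 1)) OR 0) -> 0
  row 22 [10110]: ((0 XOR (1 AND 1)) OR 0) -> 1
  row 23 [10111]: ((0 XOR (1 AND 1)) OR 0) -> 1
  row 24 [11000]: ((1 XOR (0 AND 1)) OR 1) -> 1
  row 25 [11001]: ((1 XOR (0 AND 1)) OR 1) -> 1
  row 26 [11010]: ((1 XOR (1 AND 1)) OR 1) -> 1
  row 27 [11011]: ((1 XOR (1 AND 1)) OR 1) -> 1
  row 28 [11100]: ((1 XOR (0 AND 1)) OR 1) -> 1
  row 29 [11101]: ((1 XOR (0 AND 1)) OR 1) -> 1
  row 30 [11110]: ((1 XOR (1 AND 1)) OR 1) -> 1
  row 31 [11111]: ((1 XOR (1 AND 1)) OR 1) -> 1
Full result column, 4 rows per line (a,b,c fixed per line; d,e runs 00..11 left to right):
  rows 0-3 [a,b,c=000]: 0000  = hex 0
  rows 4-7 [a,b,c=001]: 0000  = hex 0
  rows 8-11 [a,b,c=010]: 1111  = hex F
  rows 12-15 [a,b,c=011]: 1111  = hex F
  rows 16-19 [a,b,c=100]: 0011  = hex 3
  rows 20-23 [a,b,c=101]: 0011  = hex 3
  rows 24-27 [a,b,c=110]: 1111  = hex F
  rows 28-31 [a,b,c=111]: 1111  = hex F
Output column (row 0 .. row 31) = 00000000111111110011001111111111
Output column grouped in 4s = 0000 0000 1111 1111 0011 0011 1111 1111 = 0x00FF33FF
Convert to decimal digit by digit (value = value*16 + digit):
  0 -> 0
  0*16 + 0 = 0
  0*16 + 15 (F) = 15
  15*16 + 15 (F) = 255
  255*16 + 3 = 4083
  4083*16 + 3 = 65331
  65331*16 + 15 (F) = 1045311
  1045311*16 + 15 (F) = 16724991
Decimal = 16724991

16724991


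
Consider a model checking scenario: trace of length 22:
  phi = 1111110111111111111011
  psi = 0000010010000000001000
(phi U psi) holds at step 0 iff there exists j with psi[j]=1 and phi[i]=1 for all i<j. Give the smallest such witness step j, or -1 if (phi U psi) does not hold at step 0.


(phi U psi) at 0: need smallest j with psi[j]=1 and phi[i]=1 for all i in [0,j).
Scan from step 0:
  step 0: phi=1, psi=0 -> continue
  step 1: phi=1, psi=0 -> continue
  step 2: phi=1, psi=0 -> continue
  step 3: phi=1, psi=0 -> continue
  step 5: psi=1 and phi held for [0,5) -> witness found
Witness step = 5

5


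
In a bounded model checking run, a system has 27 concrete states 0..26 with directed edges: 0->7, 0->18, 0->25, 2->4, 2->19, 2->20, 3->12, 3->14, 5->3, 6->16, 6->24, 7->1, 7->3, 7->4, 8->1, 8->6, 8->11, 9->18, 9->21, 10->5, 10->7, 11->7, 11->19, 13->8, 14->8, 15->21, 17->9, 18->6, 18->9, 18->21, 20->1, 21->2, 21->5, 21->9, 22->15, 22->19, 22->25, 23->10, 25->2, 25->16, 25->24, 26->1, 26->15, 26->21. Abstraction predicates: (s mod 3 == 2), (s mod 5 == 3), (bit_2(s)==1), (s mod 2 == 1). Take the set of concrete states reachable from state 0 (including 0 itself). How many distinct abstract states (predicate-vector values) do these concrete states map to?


BFS from 0:
Concrete reachable: {0, 1, 2, 3, 4, 5, 6, 7, 8, 9, 11, 12, 14, 16, 18, 19, 20, 21, 24, 25}
Abstract via predicates (s mod 3 == 2), (s mod 5 == 3), (bit_2(s)==1), (s mod 2 == 1):
  (0,0,0,0) <- {0, 16, 24}
  (0,0,0,1) <- {1, 9, 19, 25}
  (0,0,1,0) <- {4, 6, 12}
  (0,0,1,1) <- {7, 21}
  (0,1,0,0) <- {18}
  (0,1,0,1) <- {3}
  (1,0,0,0) <- {2}
  (1,0,0,1) <- {11}
  (1,0,1,0) <- {14, 20}
  (1,0,1,1) <- {5}
  (1,1,0,0) <- {8}
Distinct abstract states = 11

11


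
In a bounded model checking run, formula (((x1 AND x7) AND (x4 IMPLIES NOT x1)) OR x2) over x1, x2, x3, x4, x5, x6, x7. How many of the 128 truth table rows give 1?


Formula: (((x1 AND x7) AND (x4 IMPLIES NOT x1)) OR x2) over 7 vars (128 rows)
Evaluate each row (x1, x2, x3, x4, x5, x6, x7 as bits, MSB first):
  row 0 [0000000]: (((0 AND 0) AND (0 IMPLIES NOT 0)) OR 0) -> 0
  row 1 [0000001]: (((0 AND 1) AND (0 IMPLIES NOT 0)) OR 0) -> 0
  row 2 [0000010]: (((0 AND 0) AND (0 IMPLIES NOT 0)) OR 0) -> 0
  row 3 [0000011]: (((0 AND 1) AND (0 IMPLIES NOT 0)) OR 0) -> 0
  row 4 [0000100]: (((0 AND 0) AND (0 IMPLIES NOT 0)) OR 0) -> 0
  (every remaining row is evaluated the same way; all 128 results are listed next)
Full result column, 8 rows per line (x1,x2,x3,x4 fixed per line; x5,x6,x7 runs 000..111 left to right):
  rows 0-7 [x1,x2,x3,x4=0000]: 00000000  (ones: 0)
  rows 8-15 [x1,x2,x3,x4=0001]: 00000000  (ones: 0)
  rows 16-23 [x1,x2,x3,x4=0010]: 00000000  (ones: 0)
  rows 24-31 [x1,x2,x3,x4=0011]: 00000000  (ones: 0)
  rows 32-39 [x1,x2,x3,x4=0100]: 11111111  (ones: 8)
  rows 40-47 [x1,x2,x3,x4=0101]: 11111111  (ones: 8)
  rows 48-55 [x1,x2,x3,x4=0110]: 11111111  (ones: 8)
  rows 56-63 [x1,x2,x3,x4=0111]: 11111111  (ones: 8)
  rows 64-71 [x1,x2,x3,x4=1000]: 01010101  (ones: 4)
  rows 72-79 [x1,x2,x3,x4=1001]: 00000000  (ones: 0)
  rows 80-87 [x1,x2,x3,x4=1010]: 01010101  (ones: 4)
  rows 88-95 [x1,x2,x3,x4=1011]: 00000000  (ones: 0)
  rows 96-103 [x1,x2,x3,x4=1100]: 11111111  (ones: 8)
  rows 104-111 [x1,x2,x3,x4=1101]: 11111111  (ones: 8)
  rows 112-119 [x1,x2,x3,x4=1110]: 11111111  (ones: 8)
  rows 120-127 [x1,x2,x3,x4=1111]: 11111111  (ones: 8)
Count of 1-rows = 0+0+0+0+8+8+8+8+4+0+4+0+8+8+8+8 = 72

72


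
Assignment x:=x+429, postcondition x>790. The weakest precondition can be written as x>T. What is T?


Formula: wp(x:=E, P) = P[E/x] (substitute E for x in postcondition)
Step 1: Postcondition: x>790
Step 2: Substitute x+429 for x: x+429>790
Step 3: Solve for x: x > 790-429 = 361

361


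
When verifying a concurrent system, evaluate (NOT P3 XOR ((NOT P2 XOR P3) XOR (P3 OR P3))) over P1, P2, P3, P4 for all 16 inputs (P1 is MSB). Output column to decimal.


Formula: (NOT P3 XOR ((NOT P2 XOR P3) XOR (P3 OR P3))) over P1, P2, P3, P4 (16 rows)
Evaluate each row (bits = P1,P2,P3,P4, MSB first):
  row 0 [0000]: (NOT 0 XOR ((NOT 0 XOR 0) XOR (0 OR 0))) -> 0
  row 1 [0001]: (NOT 0 XOR ((NOT 0 XOR 0) XOR (0 OR 0))) -> 0
  row 2 [0010]: (NOT 1 XOR ((NOT 0 XOR 1) XOR (1 OR 1))) -> 1
  row 3 [0011]: (NOT 1 XOR ((NOT 0 XOR 1) XOR (1 OR 1))) -> 1
  row 4 [0100]: (NOT 0 XOR ((NOT 1 XOR 0) XOR (0 OR 0))) -> 1
  row 5 [0101]: (NOT 0 XOR ((NOT 1 XOR 0) XOR (0 OR 0))) -> 1
  row 6 [0110]: (NOT 1 XOR ((NOT 1 XOR 1) XOR (1 OR 1))) -> 0
  row 7 [0111]: (NOT 1 XOR ((NOT 1 XOR 1) XOR (1 OR 1))) -> 0
  row 8 [1000]: (NOT 0 XOR ((NOT 0 XOR 0) XOR (0 OR 0))) -> 0
  row 9 [1001]: (NOT 0 XOR ((NOT 0 XOR 0) XOR (0 OR 0))) -> 0
  row 10 [1010]: (NOT 1 XOR ((NOT 0 XOR 1) XOR (1 OR 1))) -> 1
  row 11 [1011]: (NOT 1 XOR ((NOT 0 XOR 1) XOR (1 OR 1))) -> 1
  row 12 [1100]: (NOT 0 XOR ((NOT 1 XOR 0) XOR (0 OR 0))) -> 1
  row 13 [1101]: (NOT 0 XOR ((NOT 1 XOR 0) XOR (0 OR 0))) -> 1
  row 14 [1110]: (NOT 1 XOR ((NOT 1 XOR 1) XOR (1 OR 1))) -> 0
  row 15 [1111]: (NOT 1 XOR ((NOT 1 XOR 1) XOR (1 OR 1))) -> 0
Full result column, 4 rows per line (P1,P2 fixed per line; P3,P4 runs 00..11 left to right):
  rows 0-3 [P1,P2=00]: 0011  = hex 3
  rows 4-7 [P1,P2=01]: 1100  = hex C
  rows 8-11 [P1,P2=10]: 0011  = hex 3
  rows 12-15 [P1,P2=11]: 1100  = hex C
Output column (row 0 .. row 15) = 0011110000111100
Output column grouped in 4s = 0011 1100 0011 1100 = 0x3C3C
Convert to decimal digit by digit (value = value*16 + digit):
  3 -> 3
  3*16 + 12 (C) = 60
  60*16 + 3 = 963
  963*16 + 12 (C) = 15420
Decimal = 15420

15420


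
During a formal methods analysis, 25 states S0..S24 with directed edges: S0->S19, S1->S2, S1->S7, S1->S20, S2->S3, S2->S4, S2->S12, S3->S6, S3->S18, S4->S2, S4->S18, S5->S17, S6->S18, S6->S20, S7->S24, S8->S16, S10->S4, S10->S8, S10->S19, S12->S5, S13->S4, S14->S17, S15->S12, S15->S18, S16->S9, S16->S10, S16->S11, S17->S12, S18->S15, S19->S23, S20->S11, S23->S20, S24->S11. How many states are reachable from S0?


BFS from S0:
  layer 0: {S0}
  layer 1: {S19}
  layer 2: {S23}
  layer 3: {S20}
  layer 4: {S11}
Reachable set: {S0, S11, S19, S20, S23}
Count = 5

5


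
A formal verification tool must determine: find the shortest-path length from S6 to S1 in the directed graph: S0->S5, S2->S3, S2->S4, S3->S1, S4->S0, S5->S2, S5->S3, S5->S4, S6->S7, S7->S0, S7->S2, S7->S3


BFS layer-by-layer from S6:
  dist 0: {S6}
  dist 1: {S7}
  dist 2: {S0, S2, S3}
  dist 3: {S1, S4, S5}
  -> S1 reached at distance 3
Shortest path length = 3

3


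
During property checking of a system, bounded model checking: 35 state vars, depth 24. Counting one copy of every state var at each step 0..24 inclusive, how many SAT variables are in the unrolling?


BMC unrolls to depth k, creating one copy of each state var for steps 0..k.
Step count = 24 + 1 = 25 (steps 0 through 24)
Vars per step = 35
Total = 35 * 25 = 875

875


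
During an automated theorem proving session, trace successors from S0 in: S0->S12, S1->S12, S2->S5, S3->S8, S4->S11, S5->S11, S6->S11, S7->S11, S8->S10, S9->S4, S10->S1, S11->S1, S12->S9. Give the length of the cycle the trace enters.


Trace from S0 until a state repeats:
  S0 -> S12 -> S9 -> S4 -> S11 -> S1 -> S12
S12 first seen at step 1, revisited at step 6.
Cycle length = 6 - 1 = 5

5


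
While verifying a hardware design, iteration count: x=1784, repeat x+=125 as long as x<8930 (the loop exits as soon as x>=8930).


Step 1: x goes from 1784 toward 8930 by 125; the body runs while x<8930, so iterations = ceil((bound-start)/step)
Step 2: Distance=7146
Step 3: ceil(7146/125)=58

58


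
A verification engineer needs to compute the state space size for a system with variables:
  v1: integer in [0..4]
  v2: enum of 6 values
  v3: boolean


State space = product of domain sizes of all variables.
Domain sizes:
  v1 (integer in [0..4]): 5
  v2 (enum of 6 values): 6
  v3 (boolean): 2
Product = 5 * 6 * 2 = 60

60


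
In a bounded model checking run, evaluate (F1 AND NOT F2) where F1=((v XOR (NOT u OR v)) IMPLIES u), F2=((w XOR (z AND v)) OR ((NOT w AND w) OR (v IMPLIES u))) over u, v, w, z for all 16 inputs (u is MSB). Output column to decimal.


F1 = ((v XOR (NOT u OR v)) IMPLIES u)
F2 = ((w XOR (z AND v)) OR ((NOT w AND w) OR (v IMPLIES u)))
Counterexample to F1=>F2 is where F1=1 and F2=0.
Evaluate each row (bits = u,v,w,z, MSB first):
  row 0 [0000]: F1=0 F2=1 -> F1&~F2 -> 0
  row 1 [0001]: F1=0 F2=1 -> F1&~F2 -> 0
  row 2 [0010]: F1=0 F2=1 -> F1&~F2 -> 0
  row 3 [0011]: F1=0 F2=1 -> F1&~F2 -> 0
  row 4 [0100]: F1=1 F2=0 -> F1&~F2 -> 1
  row 5 [0101]: F1=1 F2=1 -> F1&~F2 -> 0
  row 6 [0110]: F1=1 F2=1 -> F1&~F2 -> 0
  row 7 [0111]: F1=1 F2=0 -> F1&~F2 -> 1
  row 8 [1000]: F1=1 F2=1 -> F1&~F2 -> 0
  row 9 [1001]: F1=1 F2=1 -> F1&~F2 -> 0
  row 10 [1010]: F1=1 F2=1 -> F1&~F2 -> 0
  row 11 [1011]: F1=1 F2=1 -> F1&~F2 -> 0
  row 12 [1100]: F1=1 F2=1 -> F1&~F2 -> 0
  row 13 [1101]: F1=1 F2=1 -> F1&~F2 -> 0
  row 14 [1110]: F1=1 F2=1 -> F1&~F2 -> 0
  row 15 [1111]: F1=1 F2=1 -> F1&~F2 -> 0
Full result column, 4 rows per line (u,v fixed per line; w,z runs 00..11 left to right):
  rows 0-3 [u,v=00]: 0000  = hex 0
  rows 4-7 [u,v=01]: 1001  = hex 9
  rows 8-11 [u,v=10]: 0000  = hex 0
  rows 12-15 [u,v=11]: 0000  = hex 0
Counterexample vector (row 0 .. row 15) = 0000100100000000
Output column grouped in 4s = 0000 1001 0000 0000 = 0x0900
Convert to decimal digit by digit (value = value*16 + digit):
  0 -> 0
  0*16 + 9 = 9
  9*16 + 0 = 144
  144*16 + 0 = 2304
Decimal = 2304

2304


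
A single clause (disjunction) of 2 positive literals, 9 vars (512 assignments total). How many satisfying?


Step 1: Total=2^9=512
Step 2: Unsat when all 2 false: 2^7=128
Step 3: Sat=512-128=384

384


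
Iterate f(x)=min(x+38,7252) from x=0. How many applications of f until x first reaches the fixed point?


Step 1: x=0, cap=7252, increment=38
Step 2: x grows by 38 each step until capped at 7252; fixed point is x=7252
Step 3: iterations = ceil(7252/38) = 191

191


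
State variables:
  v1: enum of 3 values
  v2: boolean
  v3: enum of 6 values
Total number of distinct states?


State space = product of domain sizes of all variables.
Domain sizes:
  v1 (enum of 3 values): 3
  v2 (boolean): 2
  v3 (enum of 6 values): 6
Product = 3 * 2 * 6 = 36

36


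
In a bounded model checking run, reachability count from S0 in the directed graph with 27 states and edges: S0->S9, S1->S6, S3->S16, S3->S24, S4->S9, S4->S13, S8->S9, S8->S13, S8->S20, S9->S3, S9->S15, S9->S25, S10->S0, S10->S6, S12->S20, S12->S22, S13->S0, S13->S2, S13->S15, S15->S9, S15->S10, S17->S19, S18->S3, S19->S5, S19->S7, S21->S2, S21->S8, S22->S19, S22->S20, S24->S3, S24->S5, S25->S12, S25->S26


BFS from S0:
  layer 0: {S0}
  layer 1: {S9}
  layer 2: {S3, S15, S25}
  layer 3: {S10, S12, S16, S24, S26}
  layer 4: {S5, S6, S20, S22}
  layer 5: {S19}
  layer 6: {S7}
Reachable set: {S0, S3, S5, S6, S7, S9, S10, S12, S15, S16, S19, S20, S22, S24, S25, S26}
Count = 16

16


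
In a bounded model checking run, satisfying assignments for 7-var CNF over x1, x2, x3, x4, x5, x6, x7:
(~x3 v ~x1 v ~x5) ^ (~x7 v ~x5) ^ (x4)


CNF with 3 clauses over 7 vars (128 assignments).
An assignment satisfies CNF iff every clause has >=1 true literal.
Check each row (bits = x1,x2,x3,x4,x5,x6,x7; clause T/F shown):
  row 0 [0000000]: clauses=TTF -> 0
  row 1 [0000001]: clauses=TTF -> 0
  row 2 [0000010]: clauses=TTF -> 0
  row 3 [0000011]: clauses=TTF -> 0
  row 4 [0000100]: clauses=TTF -> 0
  (every remaining row is evaluated the same way; all 128 results are listed next)
Full result column, 8 rows per line (x1,x2,x3,x4 fixed per line; x5,x6,x7 runs 000..111 left to right):
  rows 0-7 [x1,x2,x3,x4=0000]: 00000000  (ones: 0)
  rows 8-15 [x1,x2,x3,x4=0001]: 11111010  (ones: 6)
  rows 16-23 [x1,x2,x3,x4=0010]: 00000000  (ones: 0)
  rows 24-31 [x1,x2,x3,x4=0011]: 11111010  (ones: 6)
  rows 32-39 [x1,x2,x3,x4=0100]: 00000000  (ones: 0)
  rows 40-47 [x1,x2,x3,x4=0101]: 11111010  (ones: 6)
  rows 48-55 [x1,x2,x3,x4=0110]: 00000000  (ones: 0)
  rows 56-63 [x1,x2,x3,x4=0111]: 11111010  (ones: 6)
  rows 64-71 [x1,x2,x3,x4=1000]: 00000000  (ones: 0)
  rows 72-79 [x1,x2,x3,x4=1001]: 11111010  (ones: 6)
  rows 80-87 [x1,x2,x3,x4=1010]: 00000000  (ones: 0)
  rows 88-95 [x1,x2,x3,x4=1011]: 11110000  (ones: 4)
  rows 96-103 [x1,x2,x3,x4=1100]: 00000000  (ones: 0)
  rows 104-111 [x1,x2,x3,x4=1101]: 11111010  (ones: 6)
  rows 112-119 [x1,x2,x3,x4=1110]: 00000000  (ones: 0)
  rows 120-127 [x1,x2,x3,x4=1111]: 11110000  (ones: 4)
Satisfying assignments = 0+6+0+6+0+6+0+6+0+6+0+4+0+6+0+4 = 44

44


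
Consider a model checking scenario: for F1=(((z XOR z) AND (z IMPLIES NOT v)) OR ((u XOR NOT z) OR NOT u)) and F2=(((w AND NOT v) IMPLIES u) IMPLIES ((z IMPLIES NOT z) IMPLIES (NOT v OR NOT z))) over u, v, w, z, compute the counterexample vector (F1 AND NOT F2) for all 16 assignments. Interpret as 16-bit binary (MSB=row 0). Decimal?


F1 = (((z XOR z) AND (z IMPLIES NOT v)) OR ((u XOR NOT z) OR NOT u))
F2 = (((w AND NOT v) IMPLIES u) IMPLIES ((z IMPLIES NOT z) IMPLIES (NOT v OR NOT z)))
Counterexample to F1=>F2 is where F1=1 and F2=0.
Evaluate each row (bits = u,v,w,z, MSB first):
  row 0 [0000]: F1=1 F2=1 -> F1&~F2 -> 0
  row 1 [0001]: F1=1 F2=1 -> F1&~F2 -> 0
  row 2 [0010]: F1=1 F2=1 -> F1&~F2 -> 0
  row 3 [0011]: F1=1 F2=1 -> F1&~F2 -> 0
  row 4 [0100]: F1=1 F2=1 -> F1&~F2 -> 0
  row 5 [0101]: F1=1 F2=1 -> F1&~F2 -> 0
  row 6 [0110]: F1=1 F2=1 -> F1&~F2 -> 0
  row 7 [0111]: F1=1 F2=1 -> F1&~F2 -> 0
  row 8 [1000]: F1=0 F2=1 -> F1&~F2 -> 0
  row 9 [1001]: F1=1 F2=1 -> F1&~F2 -> 0
  row 10 [1010]: F1=0 F2=1 -> F1&~F2 -> 0
  row 11 [1011]: F1=1 F2=1 -> F1&~F2 -> 0
  row 12 [1100]: F1=0 F2=1 -> F1&~F2 -> 0
  row 13 [1101]: F1=1 F2=1 -> F1&~F2 -> 0
  row 14 [1110]: F1=0 F2=1 -> F1&~F2 -> 0
  row 15 [1111]: F1=1 F2=1 -> F1&~F2 -> 0
Full result column, 4 rows per line (u,v fixed per line; w,z runs 00..11 left to right):
  rows 0-3 [u,v=00]: 0000  = hex 0
  rows 4-7 [u,v=01]: 0000  = hex 0
  rows 8-11 [u,v=10]: 0000  = hex 0
  rows 12-15 [u,v=11]: 0000  = hex 0
Counterexample vector (row 0 .. row 15) = 0000000000000000
Output column grouped in 4s = 0000 0000 0000 0000 = 0x0000
Convert to decimal digit by digit (value = value*16 + digit):
  0 -> 0
  0*16 + 0 = 0
  0*16 + 0 = 0
  0*16 + 0 = 0
Decimal = 0

0


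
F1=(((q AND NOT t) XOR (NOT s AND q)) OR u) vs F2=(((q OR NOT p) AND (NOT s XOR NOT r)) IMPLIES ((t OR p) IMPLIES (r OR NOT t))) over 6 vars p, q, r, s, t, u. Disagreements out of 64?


F1 = (((q AND NOT t) XOR (NOT s AND q)) OR u)
F2 = (((q OR NOT p) AND (NOT s XOR NOT r)) IMPLIES ((t OR p) IMPLIES (r OR NOT t)))
Evaluate both on each of 64 rows (bits = p,q,r,s,t,u):
  row 0 [000000]: F1=0 F2=1 (differ) -> 1
  row 1 [000001]: F1=1 F2=1 -> 0
  row 2 [000010]: F1=0 F2=1 (differ) -> 1
  row 3 [000011]: F1=1 F2=1 -> 0
  row 4 [000100]: F1=0 F2=1 (differ) -> 1
  (every remaining row is evaluated the same way; all 64 results are listed next)
Full result column, 8 rows per line (p,q,r fixed per line; s,t,u runs 000..111 left to right):
  rows 0-7 [p,q,r=000]: 10101001  (ones: 4)
  rows 8-15 [p,q,r=001]: 10101010  (ones: 4)
  rows 16-23 [p,q,r=010]: 10000001  (ones: 2)
  rows 24-31 [p,q,r=011]: 10000010  (ones: 2)
  rows 32-39 [p,q,r=100]: 10101010  (ones: 4)
  rows 40-47 [p,q,r=101]: 10101010  (ones: 4)
  rows 48-55 [p,q,r=110]: 10000001  (ones: 2)
  rows 56-63 [p,q,r=111]: 10000010  (ones: 2)
Disagreements = 4+4+2+2+4+4+2+2 = 24

24


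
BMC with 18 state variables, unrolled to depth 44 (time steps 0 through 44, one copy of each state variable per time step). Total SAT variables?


BMC unrolls to depth k, creating one copy of each state var for steps 0..k.
Step count = 44 + 1 = 45 (steps 0 through 44)
Vars per step = 18
Total = 18 * 45 = 810

810


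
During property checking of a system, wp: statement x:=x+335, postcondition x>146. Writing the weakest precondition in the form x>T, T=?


Formula: wp(x:=E, P) = P[E/x] (substitute E for x in postcondition)
Step 1: Postcondition: x>146
Step 2: Substitute x+335 for x: x+335>146
Step 3: Solve for x: x > 146-335 = -189

-189


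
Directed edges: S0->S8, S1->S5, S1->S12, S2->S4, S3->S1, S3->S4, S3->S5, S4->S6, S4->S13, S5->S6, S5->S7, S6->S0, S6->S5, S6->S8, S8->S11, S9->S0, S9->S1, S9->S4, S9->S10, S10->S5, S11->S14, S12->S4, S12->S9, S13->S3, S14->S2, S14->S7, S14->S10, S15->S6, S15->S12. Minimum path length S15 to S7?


BFS layer-by-layer from S15:
  dist 0: {S15}
  dist 1: {S6, S12}
  dist 2: {S0, S4, S5, S8, S9}
  dist 3: {S1, S7, S10, S11, S13}
  -> S7 reached at distance 3
Shortest path length = 3

3


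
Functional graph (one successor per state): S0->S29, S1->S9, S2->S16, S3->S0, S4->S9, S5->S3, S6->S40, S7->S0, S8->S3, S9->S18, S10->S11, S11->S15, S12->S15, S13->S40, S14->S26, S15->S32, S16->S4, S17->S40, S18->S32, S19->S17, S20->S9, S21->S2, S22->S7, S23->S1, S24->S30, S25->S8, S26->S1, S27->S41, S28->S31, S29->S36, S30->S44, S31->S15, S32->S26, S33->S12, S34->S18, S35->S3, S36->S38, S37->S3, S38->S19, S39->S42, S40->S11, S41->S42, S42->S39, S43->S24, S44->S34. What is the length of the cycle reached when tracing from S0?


Trace from S0 until a state repeats:
  S0 -> S29 -> S36 -> S38 -> S19 -> S17 -> S40 -> S11 -> S15 -> S32 -> S26 -> S1 -> S9 -> S18 -> S32
S32 first seen at step 9, revisited at step 14.
Cycle length = 14 - 9 = 5

5


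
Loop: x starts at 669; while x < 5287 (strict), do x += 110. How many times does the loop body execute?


Step 1: x goes from 669 toward 5287 by 110; the body runs while x<5287, so iterations = ceil((bound-start)/step)
Step 2: Distance=4618
Step 3: ceil(4618/110)=42

42


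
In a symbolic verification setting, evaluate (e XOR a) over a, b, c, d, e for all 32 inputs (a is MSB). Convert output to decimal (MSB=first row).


Formula: (e XOR a) over a, b, c, d, e (32 rows)
Evaluate each row (bits = a,b,c,d,e, MSB first):
  row 0 [00000]: (0 XOR 0) -> 0
  row 1 [00001]: (1 XOR 0) -> 1
  row 2 [00010]: (0 XOR 0) -> 0
  row 3 [00011]: (1 XOR 0) -> 1
  row 4 [00100]: (0 XOR 0) -> 0
  row 5 [00101]: (1 XOR 0) -> 1
  row 6 [00110]: (0 XOR 0) -> 0
  row 7 [00111]: (1 XOR 0) -> 1
  row 8 [01000]: (0 XOR 0) -> 0
  row 9 [01001]: (1 XOR 0) -> 1
  row 10 [01010]: (0 XOR 0) -> 0
  row 11 [01011]: (1 XOR 0) -> 1
  row 12 [01100]: (0 XOR 0) -> 0
  row 13 [01101]: (1 XOR 0) -> 1
  row 14 [01110]: (0 XOR 0) -> 0
  row 15 [01111]: (1 XOR 0) -> 1
  row 16 [10000]: (0 XOR 1) -> 1
  row 17 [10001]: (1 XOR 1) -> 0
  row 18 [10010]: (0 XOR 1) -> 1
  row 19 [10011]: (1 XOR 1) -> 0
  row 20 [10100]: (0 XOR 1) -> 1
  row 21 [10101]: (1 XOR 1) -> 0
  row 22 [10110]: (0 XOR 1) -> 1
  row 23 [10111]: (1 XOR 1) -> 0
  row 24 [11000]: (0 XOR 1) -> 1
  row 25 [11001]: (1 XOR 1) -> 0
  row 26 [11010]: (0 XOR 1) -> 1
  row 27 [11011]: (1 XOR 1) -> 0
  row 28 [11100]: (0 XOR 1) -> 1
  row 29 [11101]: (1 XOR 1) -> 0
  row 30 [11110]: (0 XOR 1) -> 1
  row 31 [11111]: (1 XOR 1) -> 0
Full result column, 4 rows per line (a,b,c fixed per line; d,e runs 00..11 left to right):
  rows 0-3 [a,b,c=000]: 0101  = hex 5
  rows 4-7 [a,b,c=001]: 0101  = hex 5
  rows 8-11 [a,b,c=010]: 0101  = hex 5
  rows 12-15 [a,b,c=011]: 0101  = hex 5
  rows 16-19 [a,b,c=100]: 1010  = hex A
  rows 20-23 [a,b,c=101]: 1010  = hex A
  rows 24-27 [a,b,c=110]: 1010  = hex A
  rows 28-31 [a,b,c=111]: 1010  = hex A
Output column (row 0 .. row 31) = 01010101010101011010101010101010
Output column grouped in 4s = 0101 0101 0101 0101 1010 1010 1010 1010 = 0x5555AAAA
Convert to decimal digit by digit (value = value*16 + digit):
  5 -> 5
  5*16 + 5 = 85
  85*16 + 5 = 1365
  1365*16 + 5 = 21845
  21845*16 + 10 (A) = 349530
  349530*16 + 10 (A) = 5592490
  5592490*16 + 10 (A) = 89479850
  89479850*16 + 10 (A) = 1431677610
Decimal = 1431677610

1431677610


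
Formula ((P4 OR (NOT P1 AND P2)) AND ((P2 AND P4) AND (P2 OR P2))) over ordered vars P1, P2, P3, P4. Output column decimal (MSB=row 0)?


Formula: ((P4 OR (NOT P1 AND P2)) AND ((P2 AND P4) AND (P2 OR P2))) over P1, P2, P3, P4 (16 rows)
Evaluate each row (bits = P1,P2,P3,P4, MSB first):
  row 0 [0000]: ((0 OR (NOT 0 AND 0)) AND ((0 AND 0) AND (0 OR 0))) -> 0
  row 1 [0001]: ((1 OR (NOT 0 AND 0)) AND ((0 AND 1) AND (0 OR 0))) -> 0
  row 2 [0010]: ((0 OR (NOT 0 AND 0)) AND ((0 AND 0) AND (0 OR 0))) -> 0
  row 3 [0011]: ((1 OR (NOT 0 AND 0)) AND ((0 AND 1) AND (0 OR 0))) -> 0
  row 4 [0100]: ((0 OR (NOT 0 AND 1)) AND ((1 AND 0) AND (1 OR 1))) -> 0
  row 5 [0101]: ((1 OR (NOT 0 AND 1)) AND ((1 AND 1) AND (1 OR 1))) -> 1
  row 6 [0110]: ((0 OR (NOT 0 AND 1)) AND ((1 AND 0) AND (1 OR 1))) -> 0
  row 7 [0111]: ((1 OR (NOT 0 AND 1)) AND ((1 AND 1) AND (1 OR 1))) -> 1
  row 8 [1000]: ((0 OR (NOT 1 AND 0)) AND ((0 AND 0) AND (0 OR 0))) -> 0
  row 9 [1001]: ((1 OR (NOT 1 AND 0)) AND ((0 AND 1) AND (0 OR 0))) -> 0
  row 10 [1010]: ((0 OR (NOT 1 AND 0)) AND ((0 AND 0) AND (0 OR 0))) -> 0
  row 11 [1011]: ((1 OR (NOT 1 AND 0)) AND ((0 AND 1) AND (0 OR 0))) -> 0
  row 12 [1100]: ((0 OR (NOT 1 AND 1)) AND ((1 AND 0) AND (1 OR 1))) -> 0
  row 13 [1101]: ((1 OR (NOT 1 AND 1)) AND ((1 AND 1) AND (1 OR 1))) -> 1
  row 14 [1110]: ((0 OR (NOT 1 AND 1)) AND ((1 AND 0) AND (1 OR 1))) -> 0
  row 15 [1111]: ((1 OR (NOT 1 AND 1)) AND ((1 AND 1) AND (1 OR 1))) -> 1
Full result column, 4 rows per line (P1,P2 fixed per line; P3,P4 runs 00..11 left to right):
  rows 0-3 [P1,P2=00]: 0000  = hex 0
  rows 4-7 [P1,P2=01]: 0101  = hex 5
  rows 8-11 [P1,P2=10]: 0000  = hex 0
  rows 12-15 [P1,P2=11]: 0101  = hex 5
Output column (row 0 .. row 15) = 0000010100000101
Output column grouped in 4s = 0000 0101 0000 0101 = 0x0505
Convert to decimal digit by digit (value = value*16 + digit):
  0 -> 0
  0*16 + 5 = 5
  5*16 + 0 = 80
  80*16 + 5 = 1285
Decimal = 1285

1285


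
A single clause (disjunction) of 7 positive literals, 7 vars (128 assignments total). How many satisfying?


Step 1: Total=2^7=128
Step 2: Unsat when all 7 false: 2^0=1
Step 3: Sat=128-1=127

127


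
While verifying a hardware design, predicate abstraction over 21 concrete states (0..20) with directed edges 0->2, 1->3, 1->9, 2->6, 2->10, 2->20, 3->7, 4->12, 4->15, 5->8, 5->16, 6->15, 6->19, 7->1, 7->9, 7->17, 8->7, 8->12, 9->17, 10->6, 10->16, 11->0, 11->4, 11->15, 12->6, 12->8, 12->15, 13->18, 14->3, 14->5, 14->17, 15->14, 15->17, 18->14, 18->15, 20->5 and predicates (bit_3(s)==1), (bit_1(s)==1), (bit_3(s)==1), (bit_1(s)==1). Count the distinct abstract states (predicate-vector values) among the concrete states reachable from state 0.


BFS from 0:
Concrete reachable: {0, 1, 2, 3, 5, 6, 7, 8, 9, 10, 12, 14, 15, 16, 17, 19, 20}
Abstract via predicates (bit_3(s)==1), (bit_1(s)==1), (bit_3(s)==1), (bit_1(s)==1):
  (0,0,0,0) <- {0, 1, 5, 16, 17, 20}
  (0,1,0,1) <- {2, 3, 6, 7, 19}
  (1,0,1,0) <- {8, 9, 12}
  (1,1,1,1) <- {10, 14, 15}
Distinct abstract states = 4

4


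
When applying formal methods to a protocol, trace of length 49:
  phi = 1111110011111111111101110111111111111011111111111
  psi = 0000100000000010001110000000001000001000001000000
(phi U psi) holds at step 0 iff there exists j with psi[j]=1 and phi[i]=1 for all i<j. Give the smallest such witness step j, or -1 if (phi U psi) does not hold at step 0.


(phi U psi) at 0: need smallest j with psi[j]=1 and phi[i]=1 for all i in [0,j).
Scan from step 0:
  step 0: phi=1, psi=0 -> continue
  step 1: phi=1, psi=0 -> continue
  step 2: phi=1, psi=0 -> continue
  step 3: phi=1, psi=0 -> continue
  step 4: psi=1 and phi held for [0,4) -> witness found
Witness step = 4

4


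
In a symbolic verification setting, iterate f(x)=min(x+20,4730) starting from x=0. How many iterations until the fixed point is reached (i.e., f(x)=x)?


Step 1: x=0, cap=4730, increment=20
Step 2: x grows by 20 each step until capped at 4730; fixed point is x=4730
Step 3: iterations = ceil(4730/20) = 237

237


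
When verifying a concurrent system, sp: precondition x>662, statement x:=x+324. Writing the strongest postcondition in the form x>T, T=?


Formula: sp(P, x:=E) = exists old_x. (x = E[old_x/x]) AND P[old_x/x] (old_x is the value of x before the assignment; eliminate old_x by solving x = E[old_x/x] for old_x)
Step 1: Precondition P: x>662, i.e. old_x > 662
Step 2: Assignment gives x = old_x + 324, so old_x = x - 324
Step 3: Substitute into P: x - 324 > 662
Step 4: Simplify: x > 662+324 = 986

986


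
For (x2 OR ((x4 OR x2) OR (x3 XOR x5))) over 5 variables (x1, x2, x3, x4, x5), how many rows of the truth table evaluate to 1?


Formula: (x2 OR ((x4 OR x2) OR (x3 XOR x5))) over 5 vars (32 rows)
Evaluate each row (x1, x2, x3, x4, x5 as bits, MSB first):
  row 0 [00000]: (0 OR ((0 OR 0) OR (0 XOR 0))) -> 0
  row 1 [00001]: (0 OR ((0 OR 0) OR (0 XOR 1))) -> 1
  row 2 [00010]: (0 OR ((1 OR 0) OR (0 XOR 0))) -> 1
  row 3 [00011]: (0 OR ((1 OR 0) OR (0 XOR 1))) -> 1
  row 4 [00100]: (0 OR ((0 OR 0) OR (1 XOR 0))) -> 1
  row 5 [00101]: (0 OR ((0 OR 0) OR (1 XOR 1))) -> 0
  row 6 [00110]: (0 OR ((1 OR 0) OR (1 XOR 0))) -> 1
  row 7 [00111]: (0 OR ((1 OR 0) OR (1 XOR 1))) -> 1
  row 8 [01000]: (1 OR ((0 OR 1) OR (0 XOR 0))) -> 1
  row 9 [01001]: (1 OR ((0 OR 1) OR (0 XOR 1))) -> 1
  row 10 [01010]: (1 OR ((1 OR 1) OR (0 XOR 0))) -> 1
  row 11 [01011]: (1 OR ((1 OR 1) OR (0 XOR 1))) -> 1
  row 12 [01100]: (1 OR ((0 OR 1) OR (1 XOR 0))) -> 1
  row 13 [01101]: (1 OR ((0 OR 1) OR (1 XOR 1))) -> 1
  row 14 [01110]: (1 OR ((1 OR 1) OR (1 XOR 0))) -> 1
  row 15 [01111]: (1 OR ((1 OR 1) OR (1 XOR 1))) -> 1
  row 16 [10000]: (0 OR ((0 OR 0) OR (0 XOR 0))) -> 0
  row 17 [10001]: (0 OR ((0 OR 0) OR (0 XOR 1))) -> 1
  row 18 [10010]: (0 OR ((1 OR 0) OR (0 XOR 0))) -> 1
  row 19 [10011]: (0 OR ((1 OR 0) OR (0 XOR 1))) -> 1
  row 20 [10100]: (0 OR ((0 OR 0) OR (1 XOR 0))) -> 1
  row 21 [10101]: (0 OR ((0 OR 0) OR (1 XOR 1))) -> 0
  row 22 [10110]: (0 OR ((1 OR 0) OR (1 XOR 0))) -> 1
  row 23 [10111]: (0 OR ((1 OR 0) OR (1 XOR 1))) -> 1
  row 24 [11000]: (1 OR ((0 OR 1) OR (0 XOR 0))) -> 1
  row 25 [11001]: (1 OR ((0 OR 1) OR (0 XOR 1))) -> 1
  row 26 [11010]: (1 OR ((1 OR 1) OR (0 XOR 0))) -> 1
  row 27 [11011]: (1 OR ((1 OR 1) OR (0 XOR 1))) -> 1
  row 28 [11100]: (1 OR ((0 OR 1) OR (1 XOR 0))) -> 1
  row 29 [11101]: (1 OR ((0 OR 1) OR (1 XOR 1))) -> 1
  row 30 [11110]: (1 OR ((1 OR 1) OR (1 XOR 0))) -> 1
  row 31 [11111]: (1 OR ((1 OR 1) OR (1 XOR 1))) -> 1
Full result column, 8 rows per line (x1,x2 fixed per line; x3,x4,x5 runs 000..111 left to right):
  rows 0-7 [x1,x2=00]: 01111011  (ones: 6)
  rows 8-15 [x1,x2=01]: 11111111  (ones: 8)
  rows 16-23 [x1,x2=10]: 01111011  (ones: 6)
  rows 24-31 [x1,x2=11]: 11111111  (ones: 8)
Count of 1-rows = 6+8+6+8 = 28

28


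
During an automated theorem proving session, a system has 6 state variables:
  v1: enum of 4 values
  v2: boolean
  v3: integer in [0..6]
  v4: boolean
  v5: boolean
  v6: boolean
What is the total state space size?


State space = product of domain sizes of all variables.
Domain sizes:
  v1 (enum of 4 values): 4
  v2 (boolean): 2
  v3 (integer in [0..6]): 7
  v4 (boolean): 2
  v5 (boolean): 2
  v6 (boolean): 2
Product = 4 * 2 * 7 * 2 * 2 * 2 = 448

448


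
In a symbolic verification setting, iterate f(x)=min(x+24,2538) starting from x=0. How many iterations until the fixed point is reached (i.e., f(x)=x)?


Step 1: x=0, cap=2538, increment=24
Step 2: x grows by 24 each step until capped at 2538; fixed point is x=2538
Step 3: iterations = ceil(2538/24) = 106

106


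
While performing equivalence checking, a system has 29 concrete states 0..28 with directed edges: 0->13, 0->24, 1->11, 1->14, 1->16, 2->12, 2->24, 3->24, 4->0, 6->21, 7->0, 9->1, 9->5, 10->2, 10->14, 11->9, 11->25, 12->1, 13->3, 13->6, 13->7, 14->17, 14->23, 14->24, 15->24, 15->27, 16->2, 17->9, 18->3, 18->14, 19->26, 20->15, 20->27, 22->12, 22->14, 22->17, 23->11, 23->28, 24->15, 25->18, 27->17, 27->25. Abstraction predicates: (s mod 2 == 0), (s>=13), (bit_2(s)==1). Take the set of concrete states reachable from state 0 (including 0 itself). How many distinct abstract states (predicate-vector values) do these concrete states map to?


BFS from 0:
Concrete reachable: {0, 1, 2, 3, 5, 6, 7, 9, 11, 12, 13, 14, 15, 16, 17, 18, 21, 23, 24, 25, 27, 28}
Abstract via predicates (s mod 2 == 0), (s>=13), (bit_2(s)==1):
  (0,0,0) <- {1, 3, 9, 11}
  (0,0,1) <- {5, 7}
  (0,1,0) <- {17, 25, 27}
  (0,1,1) <- {13, 15, 21, 23}
  (1,0,0) <- {0, 2}
  (1,0,1) <- {6, 12}
  (1,1,0) <- {16, 18, 24}
  (1,1,1) <- {14, 28}
Distinct abstract states = 8

8


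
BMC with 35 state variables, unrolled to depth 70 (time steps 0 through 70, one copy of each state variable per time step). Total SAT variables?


BMC unrolls to depth k, creating one copy of each state var for steps 0..k.
Step count = 70 + 1 = 71 (steps 0 through 70)
Vars per step = 35
Total = 35 * 71 = 2485

2485


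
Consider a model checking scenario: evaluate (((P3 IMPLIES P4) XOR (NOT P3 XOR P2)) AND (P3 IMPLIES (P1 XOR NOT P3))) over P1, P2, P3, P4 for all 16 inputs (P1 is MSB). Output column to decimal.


Formula: (((P3 IMPLIES P4) XOR (NOT P3 XOR P2)) AND (P3 IMPLIES (P1 XOR NOT P3))) over P1, P2, P3, P4 (16 rows)
Evaluate each row (bits = P1,P2,P3,P4, MSB first):
  row 0 [0000]: (((0 IMPLIES 0) XOR (NOT 0 XOR 0)) AND (0 IMPLIES (0 XOR NOT 0))) -> 0
  row 1 [0001]: (((0 IMPLIES 1) XOR (NOT 0 XOR 0)) AND (0 IMPLIES (0 XOR NOT 0))) -> 0
  row 2 [0010]: (((1 IMPLIES 0) XOR (NOT 1 XOR 0)) AND (1 IMPLIES (0 XOR NOT 1))) -> 0
  row 3 [0011]: (((1 IMPLIES 1) XOR (NOT 1 XOR 0)) AND (1 IMPLIES (0 XOR NOT 1))) -> 0
  row 4 [0100]: (((0 IMPLIES 0) XOR (NOT 0 XOR 1)) AND (0 IMPLIES (0 XOR NOT 0))) -> 1
  row 5 [0101]: (((0 IMPLIES 1) XOR (NOT 0 XOR 1)) AND (0 IMPLIES (0 XOR NOT 0))) -> 1
  row 6 [0110]: (((1 IMPLIES 0) XOR (NOT 1 XOR 1)) AND (1 IMPLIES (0 XOR NOT 1))) -> 0
  row 7 [0111]: (((1 IMPLIES 1) XOR (NOT 1 XOR 1)) AND (1 IMPLIES (0 XOR NOT 1))) -> 0
  row 8 [1000]: (((0 IMPLIES 0) XOR (NOT 0 XOR 0)) AND (0 IMPLIES (1 XOR NOT 0))) -> 0
  row 9 [1001]: (((0 IMPLIES 1) XOR (NOT 0 XOR 0)) AND (0 IMPLIES (1 XOR NOT 0))) -> 0
  row 10 [1010]: (((1 IMPLIES 0) XOR (NOT 1 XOR 0)) AND (1 IMPLIES (1 XOR NOT 1))) -> 0
  row 11 [1011]: (((1 IMPLIES 1) XOR (NOT 1 XOR 0)) AND (1 IMPLIES (1 XOR NOT 1))) -> 1
  row 12 [1100]: (((0 IMPLIES 0) XOR (NOT 0 XOR 1)) AND (0 IMPLIES (1 XOR NOT 0))) -> 1
  row 13 [1101]: (((0 IMPLIES 1) XOR (NOT 0 XOR 1)) AND (0 IMPLIES (1 XOR NOT 0))) -> 1
  row 14 [1110]: (((1 IMPLIES 0) XOR (NOT 1 XOR 1)) AND (1 IMPLIES (1 XOR NOT 1))) -> 1
  row 15 [1111]: (((1 IMPLIES 1) XOR (NOT 1 XOR 1)) AND (1 IMPLIES (1 XOR NOT 1))) -> 0
Full result column, 4 rows per line (P1,P2 fixed per line; P3,P4 runs 00..11 left to right):
  rows 0-3 [P1,P2=00]: 0000  = hex 0
  rows 4-7 [P1,P2=01]: 1100  = hex C
  rows 8-11 [P1,P2=10]: 0001  = hex 1
  rows 12-15 [P1,P2=11]: 1110  = hex E
Output column (row 0 .. row 15) = 0000110000011110
Output column grouped in 4s = 0000 1100 0001 1110 = 0x0C1E
Convert to decimal digit by digit (value = value*16 + digit):
  0 -> 0
  0*16 + 12 (C) = 12
  12*16 + 1 = 193
  193*16 + 14 (E) = 3102
Decimal = 3102

3102


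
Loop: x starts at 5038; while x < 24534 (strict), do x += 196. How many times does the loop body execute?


Step 1: x goes from 5038 toward 24534 by 196; the body runs while x<24534, so iterations = ceil((bound-start)/step)
Step 2: Distance=19496
Step 3: ceil(19496/196)=100

100


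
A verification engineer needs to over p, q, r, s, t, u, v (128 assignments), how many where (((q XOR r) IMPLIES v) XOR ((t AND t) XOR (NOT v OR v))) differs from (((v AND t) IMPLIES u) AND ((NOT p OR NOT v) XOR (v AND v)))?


F1 = (((q XOR r) IMPLIES v) XOR ((t AND t) XOR (NOT v OR v)))
F2 = (((v AND t) IMPLIES u) AND ((NOT p OR NOT v) XOR (v AND v)))
Evaluate both on each of 128 rows (bits = p,q,r,s,t,u,v):
  row 0 [0000000]: F1=0 F2=1 (differ) -> 1
  row 1 [0000001]: F1=0 F2=0 -> 0
  row 2 [0000010]: F1=0 F2=1 (differ) -> 1
  row 3 [0000011]: F1=0 F2=0 -> 0
  row 4 [0000100]: F1=1 F2=1 -> 0
  (every remaining row is evaluated the same way; all 128 results are listed next)
Full result column, 8 rows per line (p,q,r,s fixed per line; t,u,v runs 000..111 left to right):
  rows 0-7 [p,q,r,s=0000]: 10100101  (ones: 4)
  rows 8-15 [p,q,r,s=0001]: 10100101  (ones: 4)
  rows 16-23 [p,q,r,s=0010]: 00001111  (ones: 4)
  rows 24-31 [p,q,r,s=0011]: 00001111  (ones: 4)
  rows 32-39 [p,q,r,s=0100]: 00001111  (ones: 4)
  rows 40-47 [p,q,r,s=0101]: 00001111  (ones: 4)
  rows 48-55 [p,q,r,s=0110]: 10100101  (ones: 4)
  rows 56-63 [p,q,r,s=0111]: 10100101  (ones: 4)
  rows 64-71 [p,q,r,s=1000]: 11110100  (ones: 5)
  rows 72-79 [p,q,r,s=1001]: 11110100  (ones: 5)
  rows 80-87 [p,q,r,s=1010]: 01011110  (ones: 5)
  rows 88-95 [p,q,r,s=1011]: 01011110  (ones: 5)
  rows 96-103 [p,q,r,s=1100]: 01011110  (ones: 5)
  rows 104-111 [p,q,r,s=1101]: 01011110  (ones: 5)
  rows 112-119 [p,q,r,s=1110]: 11110100  (ones: 5)
  rows 120-127 [p,q,r,s=1111]: 11110100  (ones: 5)
Disagreements = 4+4+4+4+4+4+4+4+5+5+5+5+5+5+5+5 = 72

72
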